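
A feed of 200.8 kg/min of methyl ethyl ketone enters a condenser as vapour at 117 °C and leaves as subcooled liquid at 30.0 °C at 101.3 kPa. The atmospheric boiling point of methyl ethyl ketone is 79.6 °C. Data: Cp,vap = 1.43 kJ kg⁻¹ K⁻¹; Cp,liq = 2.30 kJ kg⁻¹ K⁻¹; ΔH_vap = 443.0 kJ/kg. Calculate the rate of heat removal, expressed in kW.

Q_c = 2040 kW

vapour 117→79.6 °C: -53.482 kJ/kg
condensation at 79.6 °C: -443 kJ/kg
liquid 79.6→30.0 °C: -114.08 kJ/kg
Δh = -53.482 + -443 + -114.08 = -610.56 kJ/kg
Q = ṁ·Δh = 200.8 kg/min × -610.56 kJ/kg = -122600 kJ/min
|Q| = 2043.3 kW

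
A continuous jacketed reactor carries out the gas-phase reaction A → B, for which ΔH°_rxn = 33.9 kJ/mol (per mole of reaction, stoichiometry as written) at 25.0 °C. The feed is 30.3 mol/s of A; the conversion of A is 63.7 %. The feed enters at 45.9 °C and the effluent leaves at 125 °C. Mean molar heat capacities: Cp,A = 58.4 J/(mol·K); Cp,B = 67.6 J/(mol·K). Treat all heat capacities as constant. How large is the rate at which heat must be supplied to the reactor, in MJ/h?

Q_in = 2920 MJ/h

Extent of reaction ξ = 0.637 × 30.3 = 19.301 mol/s
Reaction term: ξ·ΔH°_rxn = 19.301 × 33.9 = 654.31 kJ/s
Sensible, feed 45.9→25 °C: -36.983 kJ/s
Outlet flows (mol/s): A 10.999, B 19.301
Sensible, products 25→125 °C: 194.71 kJ/s
Q = ΔH = 812.03 kJ/s = 812.03 kW
Heat supplied = 2923.3 MJ/h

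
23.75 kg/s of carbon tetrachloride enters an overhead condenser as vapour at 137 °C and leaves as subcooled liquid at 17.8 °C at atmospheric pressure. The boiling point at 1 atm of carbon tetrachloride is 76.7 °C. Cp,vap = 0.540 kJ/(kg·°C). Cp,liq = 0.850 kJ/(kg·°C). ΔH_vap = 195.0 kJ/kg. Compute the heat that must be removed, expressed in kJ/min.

vapour 137→76.7 °C: -32.562 kJ/kg
condensation at 76.7 °C: -195 kJ/kg
liquid 76.7→17.8 °C: -50.065 kJ/kg
Δh = -32.562 + -195 + -50.065 = -277.63 kJ/kg
Q = ṁ·Δh = 23.75 kg/s × -277.63 kJ/kg = -6593.6 kJ/s
|Q| = 6593.6 kW = 395620 kJ/min

Q_c = 396000 kJ/min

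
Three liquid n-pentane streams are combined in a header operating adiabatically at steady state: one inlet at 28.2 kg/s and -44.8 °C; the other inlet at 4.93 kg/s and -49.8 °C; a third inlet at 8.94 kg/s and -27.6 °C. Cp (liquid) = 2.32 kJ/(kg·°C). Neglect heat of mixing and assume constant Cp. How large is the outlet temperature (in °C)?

No heat crosses the boundary, so H_out = H_in.
T_out = Σ ṁᵢCp,ᵢTᵢ / Σ ṁᵢCp,ᵢ
      = -4073 / 97.602 = -41.731 °C

T_out = -41.7 °C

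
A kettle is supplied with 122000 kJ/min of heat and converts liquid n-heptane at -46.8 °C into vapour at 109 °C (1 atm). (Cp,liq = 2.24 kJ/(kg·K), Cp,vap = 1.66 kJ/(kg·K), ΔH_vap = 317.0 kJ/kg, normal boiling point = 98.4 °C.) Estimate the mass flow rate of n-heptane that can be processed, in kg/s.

Δh = 2.24×(98.4−-46.8) + 317.0 + 1.66×(109−98.4) = 659.84 kJ/kg
Q = 122000 kJ/min = 2033.3 kJ/s = 2033.3 kJ/s
ṁ = Q/Δh = 2033.3 / 659.84 = 3.0815 kg/s

ṁ = 3.08 kg/s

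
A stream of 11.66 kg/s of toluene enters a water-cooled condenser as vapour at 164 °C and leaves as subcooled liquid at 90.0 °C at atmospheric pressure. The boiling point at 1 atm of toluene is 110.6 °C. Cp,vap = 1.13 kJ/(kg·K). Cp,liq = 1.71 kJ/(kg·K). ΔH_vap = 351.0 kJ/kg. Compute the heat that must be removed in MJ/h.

vapour 164→110.6 °C: -60.342 kJ/kg
condensation at 110.6 °C: -351 kJ/kg
liquid 110.6→90.0 °C: -35.226 kJ/kg
Δh = -60.342 + -351 + -35.226 = -446.57 kJ/kg
Q = ṁ·Δh = 11.66 kg/s × -446.57 kJ/kg = -5207 kJ/s
|Q| = 5207 kW = 18745 MJ/h

Q_c = 18700 MJ/h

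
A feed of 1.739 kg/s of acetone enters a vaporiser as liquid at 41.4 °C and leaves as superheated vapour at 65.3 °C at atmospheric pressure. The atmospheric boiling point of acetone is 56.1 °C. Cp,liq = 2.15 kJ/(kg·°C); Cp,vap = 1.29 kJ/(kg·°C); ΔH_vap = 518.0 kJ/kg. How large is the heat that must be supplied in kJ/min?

liquid 41.4→56.1 °C: 31.605 kJ/kg
vaporisation at 56.1 °C: 518 kJ/kg
vapour 56.1→65.3 °C: 11.868 kJ/kg
Δh = 31.605 + 518 + 11.868 = 561.47 kJ/kg
Q = ṁ·Δh = 1.739 kg/s × 561.47 kJ/kg = 976.4 kJ/s
|Q| = 976.4 kW = 58584 kJ/min

Q = 58600 kJ/min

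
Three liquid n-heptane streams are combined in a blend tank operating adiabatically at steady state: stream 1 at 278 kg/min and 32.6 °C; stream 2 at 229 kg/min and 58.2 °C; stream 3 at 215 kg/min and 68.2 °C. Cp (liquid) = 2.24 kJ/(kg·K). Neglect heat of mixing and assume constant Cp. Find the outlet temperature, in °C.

Energy balance with Q = 0: Σ ṁᵢCp,ᵢ(T_out − Tᵢ) = 0
Σ ṁᵢCp,ᵢTᵢ = 278×2.24×32.6 + 229×2.24×58.2 + 215×2.24×68.2 = 83000
Σ ṁᵢCp,ᵢ = 278×2.24 + 229×2.24 + 215×2.24 = 1617.3
T_out = 83000 / 1617.3 = 51.321 °C

T_out = 51.3 °C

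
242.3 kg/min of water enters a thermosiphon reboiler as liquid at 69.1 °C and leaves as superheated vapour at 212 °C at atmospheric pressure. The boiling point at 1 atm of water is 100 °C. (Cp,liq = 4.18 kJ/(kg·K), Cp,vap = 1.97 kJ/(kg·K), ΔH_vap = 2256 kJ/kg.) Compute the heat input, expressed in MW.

liquid 69.1→100 °C: 129.16 kJ/kg
vaporisation at 100 °C: 2256 kJ/kg
vapour 100→212 °C: 220.64 kJ/kg
Δh = 129.16 + 2256 + 220.64 = 2605.8 kJ/kg
Q = ṁ·Δh = 242.3 kg/min × 2605.8 kJ/kg = 631390 kJ/min
|Q| = 10523 kW = 10.523 MW

Q = 10.5 MW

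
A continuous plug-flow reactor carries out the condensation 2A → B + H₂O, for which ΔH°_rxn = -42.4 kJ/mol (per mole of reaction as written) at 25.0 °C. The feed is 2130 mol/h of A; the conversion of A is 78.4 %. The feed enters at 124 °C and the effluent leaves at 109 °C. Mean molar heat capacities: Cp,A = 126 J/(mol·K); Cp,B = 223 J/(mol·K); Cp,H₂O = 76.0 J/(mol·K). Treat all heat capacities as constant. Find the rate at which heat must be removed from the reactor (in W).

Q_out = 10000 W

Extent of reaction ξ = 0.784 × 2130 / 2 = 834.96 mol/h
Reaction term: ξ·ΔH°_rxn = 834.96 × -42.4 = -35402 kJ/h
Sensible, feed 124→25 °C: -26570 kJ/h
Outlet flows (mol/h): A 460.08, B 834.96, H₂O 834.96
Sensible, products 25→109 °C: 25840 kJ/h
Q = ΔH = -36132 kJ/h = -10.037 kW
Heat removed = 10037 W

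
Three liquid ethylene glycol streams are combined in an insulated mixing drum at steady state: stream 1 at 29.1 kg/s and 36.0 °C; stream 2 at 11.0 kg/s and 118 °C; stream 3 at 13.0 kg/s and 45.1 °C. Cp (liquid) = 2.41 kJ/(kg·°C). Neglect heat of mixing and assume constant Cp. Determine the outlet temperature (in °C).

T_out = 55.2 °C

Energy balance with Q = 0: Σ ṁᵢCp,ᵢ(T_out − Tᵢ) = 0
Σ ṁᵢCp,ᵢTᵢ = 29.1×2.41×36.0 + 11.0×2.41×118 + 13.0×2.41×45.1 = 7065.9
Σ ṁᵢCp,ᵢ = 29.1×2.41 + 11.0×2.41 + 13.0×2.41 = 127.97
T_out = 7065.9 / 127.97 = 55.215 °C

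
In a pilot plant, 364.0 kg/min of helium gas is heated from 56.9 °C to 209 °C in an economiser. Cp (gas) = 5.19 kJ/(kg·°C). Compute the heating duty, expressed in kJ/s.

Q = ṁ·Cp·ΔT = 364.0 × 5.19 × (209 − 56.9) = 287340 kJ/min
Converting: 287340 / 60 s = 4789 kW

Q = 4790 kJ/s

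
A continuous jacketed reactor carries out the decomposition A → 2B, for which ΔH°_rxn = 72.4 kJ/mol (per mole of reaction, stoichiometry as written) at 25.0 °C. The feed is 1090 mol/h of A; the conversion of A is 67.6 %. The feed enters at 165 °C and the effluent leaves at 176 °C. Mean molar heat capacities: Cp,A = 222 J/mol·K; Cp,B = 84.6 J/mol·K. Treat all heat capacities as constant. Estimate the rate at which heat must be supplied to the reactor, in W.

Q_in = 13900 W

Extent of reaction ξ = 0.676 × 1090 = 736.84 mol/h
Reaction term: ξ·ΔH°_rxn = 736.84 × 72.4 = 53347 kJ/h
Sensible, feed 165→25 °C: -33877 kJ/h
Outlet flows (mol/h): A 353.16, B 1473.7
Sensible, products 25→176 °C: 30664 kJ/h
Q = ΔH = 50134 kJ/h = 13.926 kW
Heat supplied = 13926 W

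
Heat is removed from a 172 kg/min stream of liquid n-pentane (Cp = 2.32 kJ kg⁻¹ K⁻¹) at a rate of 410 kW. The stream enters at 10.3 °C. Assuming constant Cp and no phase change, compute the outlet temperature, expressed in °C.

Q = 410 kW = 24600 kJ/min
ΔT = Q/(ṁ·Cp) = 24600/(172×2.32) = 61.648 K
T_out = 10.3 − 61.648 = -51.348 °C

T_out = -51.3 °C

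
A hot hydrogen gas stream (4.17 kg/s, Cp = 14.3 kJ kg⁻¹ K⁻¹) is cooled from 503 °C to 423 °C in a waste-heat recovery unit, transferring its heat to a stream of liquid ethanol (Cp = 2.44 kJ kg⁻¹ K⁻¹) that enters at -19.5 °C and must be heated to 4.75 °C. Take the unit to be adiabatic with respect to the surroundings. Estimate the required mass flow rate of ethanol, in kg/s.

Heat released by hot stream: Q = 4.17 × 14.3 × (503 − 423) = 4770.5 kJ/s
Energy balance on cold side (adiabatic exchanger): Q = ṁ_c·Cp_c·(T_c,out − T_c,in)
ṁ_c = 4770.5 / [2.44 × (4.75 − -19.5)] = 80.623 kg/s

ṁ_c = 80.6 kg/s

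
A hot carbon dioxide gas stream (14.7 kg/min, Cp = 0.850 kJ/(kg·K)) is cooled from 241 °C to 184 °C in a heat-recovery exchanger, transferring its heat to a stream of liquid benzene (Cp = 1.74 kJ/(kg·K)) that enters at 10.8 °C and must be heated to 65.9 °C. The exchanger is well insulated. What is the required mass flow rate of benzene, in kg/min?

Heat released by hot stream: Q = 14.7 × 0.850 × (241 − 184) = 712.21 kJ/min
Energy balance on cold side (adiabatic exchanger): Q = ṁ_c·Cp_c·(T_c,out − T_c,in)
ṁ_c = 712.21 / [1.74 × (65.9 − 10.8)] = 7.4287 kg/min

ṁ_c = 7.43 kg/min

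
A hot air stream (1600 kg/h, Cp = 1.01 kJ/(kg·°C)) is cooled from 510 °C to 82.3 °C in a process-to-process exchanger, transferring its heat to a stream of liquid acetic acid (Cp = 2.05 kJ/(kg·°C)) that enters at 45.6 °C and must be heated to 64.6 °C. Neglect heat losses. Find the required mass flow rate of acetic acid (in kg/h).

Heat released by hot stream: Q = 1600 × 1.01 × (510 − 82.3) = 691160 kJ/h
Energy balance on cold side (adiabatic exchanger): Q = ṁ_c·Cp_c·(T_c,out − T_c,in)
ṁ_c = 691160 / [2.05 × (64.6 − 45.6)] = 17745 kg/h

ṁ_c = 17700 kg/h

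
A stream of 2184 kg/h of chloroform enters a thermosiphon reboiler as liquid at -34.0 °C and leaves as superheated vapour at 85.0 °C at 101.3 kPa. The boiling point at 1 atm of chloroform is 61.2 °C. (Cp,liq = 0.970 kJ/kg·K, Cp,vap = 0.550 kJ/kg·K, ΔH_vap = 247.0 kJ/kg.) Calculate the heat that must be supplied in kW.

Q = 214 kW

liquid -34.0→61.2 °C: 92.344 kJ/kg
vaporisation at 61.2 °C: 247 kJ/kg
vapour 61.2→85.0 °C: 13.09 kJ/kg
Δh = 92.344 + 247 + 13.09 = 352.43 kJ/kg
Q = ṁ·Δh = 2184 kg/h × 352.43 kJ/kg = 769720 kJ/h
|Q| = 213.81 kW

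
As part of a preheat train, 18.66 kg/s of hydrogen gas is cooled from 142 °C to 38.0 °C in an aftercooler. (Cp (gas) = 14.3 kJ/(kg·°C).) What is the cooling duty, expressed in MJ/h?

Q = ṁ·Cp·ΔT = 18.66 × 14.3 × (38.0 − 142) = -27751 kJ/s
Cooling duty = 99904 MJ/h

Q_c = 99900 MJ/h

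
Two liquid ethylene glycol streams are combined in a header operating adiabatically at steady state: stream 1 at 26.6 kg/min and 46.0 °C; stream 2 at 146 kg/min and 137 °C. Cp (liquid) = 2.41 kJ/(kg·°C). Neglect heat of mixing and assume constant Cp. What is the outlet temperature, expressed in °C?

No heat crosses the boundary, so H_out = H_in.
Σ ṁᵢCp,ᵢTᵢ = 26.6×2.41×46.0 + 146×2.41×137 = 51154
Σ ṁᵢCp,ᵢ = 26.6×2.41 + 146×2.41 = 415.97
T_out = 51154 / 415.97 = 122.98 °C

T_out = 123 °C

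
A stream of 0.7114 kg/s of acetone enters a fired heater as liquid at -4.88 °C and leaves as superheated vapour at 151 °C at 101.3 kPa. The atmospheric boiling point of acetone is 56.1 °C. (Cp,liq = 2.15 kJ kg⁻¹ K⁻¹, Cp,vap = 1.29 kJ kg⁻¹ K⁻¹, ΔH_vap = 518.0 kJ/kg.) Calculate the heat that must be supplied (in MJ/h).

liquid -4.88→56.1 °C: 131.11 kJ/kg
vaporisation at 56.1 °C: 518 kJ/kg
vapour 56.1→151 °C: 122.42 kJ/kg
Δh = 131.11 + 518 + 122.42 = 771.53 kJ/kg
Q = ṁ·Δh = 0.7114 kg/s × 771.53 kJ/kg = 548.87 kJ/s
|Q| = 548.87 kW = 1975.9 MJ/h

Q = 1980 MJ/h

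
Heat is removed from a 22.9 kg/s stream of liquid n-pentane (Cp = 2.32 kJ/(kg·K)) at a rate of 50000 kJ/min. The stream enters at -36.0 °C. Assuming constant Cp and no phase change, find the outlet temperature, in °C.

Q = 50000 kJ/min = 833.33 kJ/s
ΔT = Q/(ṁ·Cp) = 833.33/(22.9×2.32) = 15.685 K
T_out = -36.0 − 15.685 = -51.685 °C

T_out = -51.7 °C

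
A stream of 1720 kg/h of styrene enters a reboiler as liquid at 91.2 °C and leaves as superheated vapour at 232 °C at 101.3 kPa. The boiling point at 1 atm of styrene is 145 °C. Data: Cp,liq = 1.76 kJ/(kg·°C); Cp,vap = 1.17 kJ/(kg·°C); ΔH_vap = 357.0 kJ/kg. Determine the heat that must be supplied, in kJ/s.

liquid 91.2→145 °C: 94.688 kJ/kg
vaporisation at 145 °C: 357 kJ/kg
vapour 145→232 °C: 101.79 kJ/kg
Δh = 94.688 + 357 + 101.79 = 553.48 kJ/kg
Q = ṁ·Δh = 1720 kg/h × 553.48 kJ/kg = 951980 kJ/h
|Q| = 264.44 kW

Q = 264 kJ/s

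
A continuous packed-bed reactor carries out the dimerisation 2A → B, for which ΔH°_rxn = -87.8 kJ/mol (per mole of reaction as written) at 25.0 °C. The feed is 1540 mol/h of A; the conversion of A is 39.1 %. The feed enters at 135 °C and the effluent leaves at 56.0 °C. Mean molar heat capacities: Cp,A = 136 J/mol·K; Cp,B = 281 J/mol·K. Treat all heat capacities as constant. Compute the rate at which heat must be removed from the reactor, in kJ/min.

Q_out = 715 kJ/min

Extent of reaction ξ = 0.391 × 1540 / 2 = 301.07 mol/h
Reaction term: ξ·ΔH°_rxn = 301.07 × -87.8 = -26434 kJ/h
Sensible, feed 135→25 °C: -23038 kJ/h
Outlet flows (mol/h): A 937.86, B 301.07
Sensible, products 25→56.0 °C: 6576.6 kJ/h
Q = ΔH = -42896 kJ/h = -11.915 kW
Heat removed = 714.93 kJ/min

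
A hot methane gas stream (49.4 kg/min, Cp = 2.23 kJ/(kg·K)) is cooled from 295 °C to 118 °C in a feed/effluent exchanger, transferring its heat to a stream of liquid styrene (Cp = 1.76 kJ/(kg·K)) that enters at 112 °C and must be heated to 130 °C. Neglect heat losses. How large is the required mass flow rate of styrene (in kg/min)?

Heat released by hot stream: Q = 49.4 × 2.23 × (295 − 118) = 19499 kJ/min
Energy balance on cold side (adiabatic exchanger): Q = ṁ_c·Cp_c·(T_c,out − T_c,in)
ṁ_c = 19499 / [1.76 × (130 − 112)] = 615.49 kg/min

ṁ_c = 615 kg/min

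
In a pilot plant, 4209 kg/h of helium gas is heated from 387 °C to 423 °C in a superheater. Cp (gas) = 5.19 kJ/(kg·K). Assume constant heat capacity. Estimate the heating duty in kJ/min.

Q = ṁ·Cp·ΔT = 4209 × 5.19 × (423 − 387) = 786410 kJ/h
Converting: 786410 / 3600 s = 218.45 kW
Heating duty = 13107 kJ/min

Q = 13100 kJ/min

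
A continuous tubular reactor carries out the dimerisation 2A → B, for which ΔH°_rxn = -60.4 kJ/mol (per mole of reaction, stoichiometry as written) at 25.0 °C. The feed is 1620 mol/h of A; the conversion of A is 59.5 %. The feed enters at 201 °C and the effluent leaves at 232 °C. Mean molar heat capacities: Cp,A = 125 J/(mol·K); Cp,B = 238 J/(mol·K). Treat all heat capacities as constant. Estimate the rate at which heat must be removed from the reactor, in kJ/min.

Q_out = 400 kJ/min

Extent of reaction ξ = 0.595 × 1620 / 2 = 481.95 mol/h
Reaction term: ξ·ΔH°_rxn = 481.95 × -60.4 = -29110 kJ/h
Sensible, feed 201→25 °C: -35640 kJ/h
Outlet flows (mol/h): A 656.1, B 481.95
Sensible, products 25→232 °C: 40720 kJ/h
Q = ΔH = -24029 kJ/h = -6.6748 kW
Heat removed = 400.49 kJ/min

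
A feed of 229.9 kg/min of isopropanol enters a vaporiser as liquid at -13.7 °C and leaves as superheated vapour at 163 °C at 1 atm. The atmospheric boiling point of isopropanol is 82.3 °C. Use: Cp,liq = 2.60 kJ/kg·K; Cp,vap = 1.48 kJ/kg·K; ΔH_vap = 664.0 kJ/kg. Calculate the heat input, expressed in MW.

Q = 3.96 MW

liquid -13.7→82.3 °C: 249.6 kJ/kg
vaporisation at 82.3 °C: 664 kJ/kg
vapour 82.3→163 °C: 119.44 kJ/kg
Δh = 249.6 + 664 + 119.44 = 1033 kJ/kg
Q = ṁ·Δh = 229.9 kg/min × 1033 kJ/kg = 237490 kJ/min
|Q| = 3958.2 kW = 3.9582 MW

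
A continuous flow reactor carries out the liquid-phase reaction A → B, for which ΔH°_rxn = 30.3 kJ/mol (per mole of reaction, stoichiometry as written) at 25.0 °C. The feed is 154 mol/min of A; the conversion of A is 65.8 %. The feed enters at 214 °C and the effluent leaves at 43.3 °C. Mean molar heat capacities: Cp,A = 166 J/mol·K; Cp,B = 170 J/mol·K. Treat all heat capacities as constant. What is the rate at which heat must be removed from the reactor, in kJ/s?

Extent of reaction ξ = 0.658 × 154 = 101.33 mol/min
Reaction term: ξ·ΔH°_rxn = 101.33 × 30.3 = 3070.4 kJ/min
Sensible, feed 214→25 °C: -4831.6 kJ/min
Outlet flows (mol/min): A 52.668, B 101.33
Sensible, products 25→43.3 °C: 475.24 kJ/min
Q = ΔH = -1286 kJ/min = -21.433 kW
Heat removed = 21.433 kJ/s

Q_out = 21.4 kJ/s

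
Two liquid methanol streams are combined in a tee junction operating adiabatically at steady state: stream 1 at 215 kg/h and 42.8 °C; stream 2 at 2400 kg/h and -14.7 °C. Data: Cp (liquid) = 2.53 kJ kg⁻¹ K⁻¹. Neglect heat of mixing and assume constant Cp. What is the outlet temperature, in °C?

No heat crosses the boundary, so H_out = H_in.
Σ ṁᵢCp,ᵢTᵢ = 215×2.53×42.8 + 2400×2.53×-14.7 = -65977
Σ ṁᵢCp,ᵢ = 215×2.53 + 2400×2.53 = 6615.9
T_out = -65977 / 6615.9 = -9.9725 °C

T_out = -9.97 °C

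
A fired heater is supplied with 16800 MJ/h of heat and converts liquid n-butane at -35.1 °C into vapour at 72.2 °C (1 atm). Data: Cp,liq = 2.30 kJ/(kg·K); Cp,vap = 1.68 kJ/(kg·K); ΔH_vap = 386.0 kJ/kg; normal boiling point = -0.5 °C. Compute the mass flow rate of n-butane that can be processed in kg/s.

Δh = 2.30×(-0.5−-35.1) + 386.0 + 1.68×(72.2−-0.5) = 587.72 kJ/kg
Q = 16800 MJ/h = 4666.7 kJ/s = 4666.7 kJ/s
ṁ = Q/Δh = 4666.7 / 587.72 = 7.9403 kg/s

ṁ = 7.94 kg/s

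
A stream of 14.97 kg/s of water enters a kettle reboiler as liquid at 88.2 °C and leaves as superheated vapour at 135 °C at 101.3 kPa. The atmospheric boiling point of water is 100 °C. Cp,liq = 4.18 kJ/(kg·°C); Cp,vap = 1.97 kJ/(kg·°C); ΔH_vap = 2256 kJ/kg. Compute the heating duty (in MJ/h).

liquid 88.2→100 °C: 49.324 kJ/kg
vaporisation at 100 °C: 2256 kJ/kg
vapour 100→135 °C: 68.95 kJ/kg
Δh = 49.324 + 2256 + 68.95 = 2374.3 kJ/kg
Q = ṁ·Δh = 14.97 kg/s × 2374.3 kJ/kg = 35543 kJ/s
|Q| = 35543 kW = 127950 MJ/h

Q = 128000 MJ/h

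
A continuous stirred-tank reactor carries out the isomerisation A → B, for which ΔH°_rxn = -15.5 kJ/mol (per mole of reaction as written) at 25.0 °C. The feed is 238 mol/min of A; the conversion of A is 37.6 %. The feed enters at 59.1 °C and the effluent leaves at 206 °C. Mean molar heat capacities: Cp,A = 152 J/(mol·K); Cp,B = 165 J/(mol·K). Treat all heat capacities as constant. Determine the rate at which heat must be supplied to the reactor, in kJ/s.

Q_in = 69.0 kJ/s

Extent of reaction ξ = 0.376 × 238 = 89.488 mol/min
Reaction term: ξ·ΔH°_rxn = 89.488 × -15.5 = -1387.1 kJ/min
Sensible, feed 59.1→25 °C: -1233.6 kJ/min
Outlet flows (mol/min): A 148.51, B 89.488
Sensible, products 25→206 °C: 6758.4 kJ/min
Q = ΔH = 4137.8 kJ/min = 68.963 kW
Heat supplied = 68.963 kJ/s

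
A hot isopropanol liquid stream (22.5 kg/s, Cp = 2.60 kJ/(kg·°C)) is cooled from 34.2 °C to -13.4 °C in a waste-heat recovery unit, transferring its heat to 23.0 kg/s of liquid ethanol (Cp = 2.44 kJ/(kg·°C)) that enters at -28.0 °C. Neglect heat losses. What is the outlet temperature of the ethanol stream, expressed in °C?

T_c,out = 21.6 °C

Heat released by hot stream: Q = 22.5 × 2.60 × (34.2 − -13.4) = 2784.6 kJ/s
Energy balance on cold side (adiabatic exchanger): Q = ṁ_c·Cp_c·(T_c,out − T_c,in)
T_c,out = -28.0 + 2784.6/(23.0 × 2.44) = 21.619 °C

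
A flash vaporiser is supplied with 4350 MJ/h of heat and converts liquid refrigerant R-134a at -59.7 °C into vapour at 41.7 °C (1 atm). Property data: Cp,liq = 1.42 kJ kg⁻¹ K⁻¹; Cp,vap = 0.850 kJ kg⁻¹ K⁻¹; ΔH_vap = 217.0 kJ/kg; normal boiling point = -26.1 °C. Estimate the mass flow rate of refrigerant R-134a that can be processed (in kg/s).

Δh = 1.42×(-26.1−-59.7) + 217.0 + 0.850×(41.7−-26.1) = 322.34 kJ/kg
Q = 4350 MJ/h = 1208.3 kJ/s = 1208.3 kJ/s
ṁ = Q/Δh = 1208.3 / 322.34 = 3.7486 kg/s

ṁ = 3.75 kg/s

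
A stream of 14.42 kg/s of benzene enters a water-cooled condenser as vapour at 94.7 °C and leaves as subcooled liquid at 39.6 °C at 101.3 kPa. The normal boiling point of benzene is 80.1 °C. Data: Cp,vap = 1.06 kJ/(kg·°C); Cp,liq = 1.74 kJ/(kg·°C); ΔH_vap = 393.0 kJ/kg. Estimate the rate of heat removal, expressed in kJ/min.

Q_c = 414000 kJ/min

vapour 94.7→80.1 °C: -15.476 kJ/kg
condensation at 80.1 °C: -393 kJ/kg
liquid 80.1→39.6 °C: -70.47 kJ/kg
Δh = -15.476 + -393 + -70.47 = -478.95 kJ/kg
Q = ṁ·Δh = 14.42 kg/s × -478.95 kJ/kg = -6906.4 kJ/s
|Q| = 6906.4 kW = 414380 kJ/min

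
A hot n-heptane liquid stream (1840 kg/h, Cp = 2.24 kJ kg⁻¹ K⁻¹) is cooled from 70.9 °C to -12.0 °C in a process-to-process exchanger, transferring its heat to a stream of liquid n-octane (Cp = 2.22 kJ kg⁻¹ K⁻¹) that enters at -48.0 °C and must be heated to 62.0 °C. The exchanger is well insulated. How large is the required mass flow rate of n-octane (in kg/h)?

Heat released by hot stream: Q = 1840 × 2.24 × (70.9 − -12.0) = 341680 kJ/h
Energy balance on cold side (adiabatic exchanger): Q = ṁ_c·Cp_c·(T_c,out − T_c,in)
ṁ_c = 341680 / [2.22 × (62.0 − -48.0)] = 1399.2 kg/h

ṁ_c = 1400 kg/h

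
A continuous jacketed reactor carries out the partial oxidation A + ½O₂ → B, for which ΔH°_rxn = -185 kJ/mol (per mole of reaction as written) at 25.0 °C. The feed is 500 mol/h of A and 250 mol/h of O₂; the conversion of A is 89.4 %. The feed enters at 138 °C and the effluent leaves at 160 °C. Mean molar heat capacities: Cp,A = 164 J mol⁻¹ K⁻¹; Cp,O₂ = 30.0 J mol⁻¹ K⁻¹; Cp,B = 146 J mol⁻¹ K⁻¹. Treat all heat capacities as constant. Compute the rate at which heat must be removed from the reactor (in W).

Extent of reaction ξ = 0.894 × 500 = 447 mol/h
Reaction term: ξ·ΔH°_rxn = 447 × -185 = -82695 kJ/h
Sensible, feed 138→25 °C: -10114 kJ/h
Outlet flows (mol/h): A 53, O₂ 26.5, B 447
Sensible, products 25→160 °C: 10091 kJ/h
Q = ΔH = -82717 kJ/h = -22.977 kW
Heat removed = 22977 W

Q_out = 23000 W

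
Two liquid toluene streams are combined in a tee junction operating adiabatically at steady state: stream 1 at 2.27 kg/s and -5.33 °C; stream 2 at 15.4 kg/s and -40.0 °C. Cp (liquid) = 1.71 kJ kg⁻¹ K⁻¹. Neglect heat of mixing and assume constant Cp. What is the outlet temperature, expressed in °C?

No heat crosses the boundary, so H_out = H_in.
T_out = Σ ṁᵢCp,ᵢTᵢ / Σ ṁᵢCp,ᵢ
      = -1074 / 30.216 = -35.546 °C

T_out = -35.5 °C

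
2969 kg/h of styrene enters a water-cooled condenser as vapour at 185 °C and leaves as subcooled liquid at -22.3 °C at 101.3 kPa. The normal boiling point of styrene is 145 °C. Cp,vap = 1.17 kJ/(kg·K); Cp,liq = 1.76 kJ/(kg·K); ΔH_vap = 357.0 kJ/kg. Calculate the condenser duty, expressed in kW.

vapour 185→145 °C: -46.8 kJ/kg
condensation at 145 °C: -357 kJ/kg
liquid 145→-22.3 °C: -294.45 kJ/kg
Δh = -46.8 + -357 + -294.45 = -698.25 kJ/kg
Q = ṁ·Δh = 2969 kg/h × -698.25 kJ/kg = -2.0731e+06 kJ/h
|Q| = 575.86 kW

Q_c = 576 kW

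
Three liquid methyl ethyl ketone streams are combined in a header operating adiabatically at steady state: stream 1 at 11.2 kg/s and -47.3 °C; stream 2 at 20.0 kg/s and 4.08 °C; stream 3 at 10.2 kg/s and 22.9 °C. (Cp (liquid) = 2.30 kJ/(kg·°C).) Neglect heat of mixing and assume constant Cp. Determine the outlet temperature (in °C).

No heat crosses the boundary, so H_out = H_in.
Σ ṁᵢCp,ᵢTᵢ = 11.2×2.30×-47.3 + 20.0×2.30×4.08 + 10.2×2.30×22.9 = -493.53
Σ ṁᵢCp,ᵢ = 11.2×2.30 + 20.0×2.30 + 10.2×2.30 = 95.22
T_out = -493.53 / 95.22 = -5.1831 °C

T_out = -5.18 °C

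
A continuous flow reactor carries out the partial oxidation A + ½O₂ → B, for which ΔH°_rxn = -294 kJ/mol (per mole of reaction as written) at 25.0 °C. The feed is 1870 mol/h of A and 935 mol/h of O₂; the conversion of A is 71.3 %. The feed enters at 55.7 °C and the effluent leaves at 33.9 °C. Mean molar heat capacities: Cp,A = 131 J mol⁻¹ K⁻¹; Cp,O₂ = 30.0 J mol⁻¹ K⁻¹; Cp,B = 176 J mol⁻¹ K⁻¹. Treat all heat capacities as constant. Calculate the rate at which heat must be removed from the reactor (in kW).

Q_out = 110 kW

Extent of reaction ξ = 0.713 × 1870 = 1333.3 mol/h
Reaction term: ξ·ΔH°_rxn = 1333.3 × -294 = -391990 kJ/h
Sensible, feed 55.7→25 °C: -8381.7 kJ/h
Outlet flows (mol/h): A 536.69, O₂ 268.35, B 1333.3
Sensible, products 25→33.9 °C: 2785.9 kJ/h
Q = ΔH = -397590 kJ/h = -110.44 kW
Heat removed = 110.44 kW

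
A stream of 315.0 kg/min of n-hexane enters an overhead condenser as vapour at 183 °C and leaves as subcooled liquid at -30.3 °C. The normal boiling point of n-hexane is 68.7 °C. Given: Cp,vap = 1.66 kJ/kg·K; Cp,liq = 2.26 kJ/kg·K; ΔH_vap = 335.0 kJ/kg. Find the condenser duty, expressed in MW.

Q_c = 3.93 MW

vapour 183→68.7 °C: -189.74 kJ/kg
condensation at 68.7 °C: -335 kJ/kg
liquid 68.7→-30.3 °C: -223.74 kJ/kg
Δh = -189.74 + -335 + -223.74 = -748.48 kJ/kg
Q = ṁ·Δh = 315.0 kg/min × -748.48 kJ/kg = -235770 kJ/min
|Q| = 3929.5 kW = 3.9295 MW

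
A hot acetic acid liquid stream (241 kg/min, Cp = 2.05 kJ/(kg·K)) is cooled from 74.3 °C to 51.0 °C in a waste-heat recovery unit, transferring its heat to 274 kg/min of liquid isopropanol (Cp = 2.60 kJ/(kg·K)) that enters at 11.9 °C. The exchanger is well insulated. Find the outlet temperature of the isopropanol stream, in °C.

Heat released by hot stream: Q = 241 × 2.05 × (74.3 − 51.0) = 11511 kJ/min
Energy balance on cold side (adiabatic exchanger): Q = ṁ_c·Cp_c·(T_c,out − T_c,in)
T_c,out = 11.9 + 11511/(274 × 2.60) = 28.059 °C

T_c,out = 28.1 °C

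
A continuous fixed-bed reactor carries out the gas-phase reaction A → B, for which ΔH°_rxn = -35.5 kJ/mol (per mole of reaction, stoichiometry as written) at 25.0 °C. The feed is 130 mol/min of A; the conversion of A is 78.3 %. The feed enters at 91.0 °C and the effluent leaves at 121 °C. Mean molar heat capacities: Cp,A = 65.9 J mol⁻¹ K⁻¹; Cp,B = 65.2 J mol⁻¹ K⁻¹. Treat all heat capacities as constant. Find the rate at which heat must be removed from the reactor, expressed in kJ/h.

Extent of reaction ξ = 0.783 × 130 = 101.79 mol/min
Reaction term: ξ·ΔH°_rxn = 101.79 × -35.5 = -3613.5 kJ/min
Sensible, feed 91.0→25 °C: -565.42 kJ/min
Outlet flows (mol/min): A 28.21, B 101.79
Sensible, products 25→121 °C: 815.59 kJ/min
Q = ΔH = -3363.4 kJ/min = -56.056 kW
Heat removed = 201800 kJ/h

Q_out = 202000 kJ/h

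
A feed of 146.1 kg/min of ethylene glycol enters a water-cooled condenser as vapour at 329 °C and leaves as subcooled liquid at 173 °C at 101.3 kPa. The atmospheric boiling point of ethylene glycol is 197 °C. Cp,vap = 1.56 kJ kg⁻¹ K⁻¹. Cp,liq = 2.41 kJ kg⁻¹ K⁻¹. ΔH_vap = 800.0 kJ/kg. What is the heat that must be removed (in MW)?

Q_c = 2.59 MW

vapour 329→197 °C: -205.92 kJ/kg
condensation at 197 °C: -800 kJ/kg
liquid 197→173 °C: -57.84 kJ/kg
Δh = -205.92 + -800 + -57.84 = -1063.8 kJ/kg
Q = ṁ·Δh = 146.1 kg/min × -1063.8 kJ/kg = -155420 kJ/min
|Q| = 2590.3 kW = 2.5903 MW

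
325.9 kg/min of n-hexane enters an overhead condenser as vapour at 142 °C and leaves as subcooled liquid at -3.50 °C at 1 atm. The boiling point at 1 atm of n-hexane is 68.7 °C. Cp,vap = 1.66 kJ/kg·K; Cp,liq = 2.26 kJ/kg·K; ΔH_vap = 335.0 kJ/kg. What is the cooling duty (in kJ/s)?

vapour 142→68.7 °C: -121.68 kJ/kg
condensation at 68.7 °C: -335 kJ/kg
liquid 68.7→-3.50 °C: -163.17 kJ/kg
Δh = -121.68 + -335 + -163.17 = -619.85 kJ/kg
Q = ṁ·Δh = 325.9 kg/min × -619.85 kJ/kg = -202010 kJ/min
|Q| = 3366.8 kW

Q_c = 3370 kJ/s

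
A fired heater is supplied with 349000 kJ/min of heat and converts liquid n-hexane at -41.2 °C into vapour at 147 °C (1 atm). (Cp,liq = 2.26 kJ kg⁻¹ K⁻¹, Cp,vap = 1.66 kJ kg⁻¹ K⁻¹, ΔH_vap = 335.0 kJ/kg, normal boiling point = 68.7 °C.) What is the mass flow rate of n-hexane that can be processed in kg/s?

ṁ = 8.15 kg/s

Δh = 2.26×(68.7−-41.2) + 335.0 + 1.66×(147−68.7) = 713.35 kJ/kg
Q = 349000 kJ/min = 5816.7 kJ/s = 5816.7 kJ/s
ṁ = Q/Δh = 5816.7 / 713.35 = 8.154 kg/s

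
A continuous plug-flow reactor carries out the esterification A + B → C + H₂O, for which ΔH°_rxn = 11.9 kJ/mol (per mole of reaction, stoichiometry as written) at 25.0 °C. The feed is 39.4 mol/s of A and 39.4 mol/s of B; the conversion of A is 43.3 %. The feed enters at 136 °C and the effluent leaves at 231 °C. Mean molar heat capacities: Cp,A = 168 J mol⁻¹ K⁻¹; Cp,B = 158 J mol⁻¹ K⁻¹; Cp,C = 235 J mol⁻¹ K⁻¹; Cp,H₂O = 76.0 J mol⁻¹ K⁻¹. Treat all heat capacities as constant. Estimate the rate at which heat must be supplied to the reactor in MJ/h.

Extent of reaction ξ = 0.433 × 39.4 = 17.06 mol/s
Reaction term: ξ·ΔH°_rxn = 17.06 × 11.9 = 203.02 kJ/s
Sensible, feed 136→25 °C: -1425.7 kJ/s
Outlet flows (mol/s): A 22.34, B 22.34, C 17.06, H₂O 17.06
Sensible, products 25→231 °C: 2593.2 kJ/s
Q = ΔH = 1370.5 kJ/s = 1370.5 kW
Heat supplied = 4933.9 MJ/h

Q_in = 4930 MJ/h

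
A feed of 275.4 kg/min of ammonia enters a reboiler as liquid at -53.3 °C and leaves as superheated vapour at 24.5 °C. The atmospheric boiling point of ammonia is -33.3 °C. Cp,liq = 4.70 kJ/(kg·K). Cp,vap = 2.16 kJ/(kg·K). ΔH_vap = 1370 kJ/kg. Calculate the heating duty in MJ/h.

liquid -53.3→-33.3 °C: 94 kJ/kg
vaporisation at -33.3 °C: 1370 kJ/kg
vapour -33.3→24.5 °C: 124.85 kJ/kg
Δh = 94 + 1370 + 124.85 = 1588.8 kJ/kg
Q = ṁ·Δh = 275.4 kg/min × 1588.8 kJ/kg = 437570 kJ/min
|Q| = 7292.8 kW = 26254 MJ/h

Q = 26300 MJ/h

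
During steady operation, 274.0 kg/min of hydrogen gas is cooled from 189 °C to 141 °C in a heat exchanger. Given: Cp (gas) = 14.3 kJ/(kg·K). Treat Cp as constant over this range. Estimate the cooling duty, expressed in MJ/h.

Q = ṁ·Cp·ΔT = 274.0 × 14.3 × (141 − 189) = -188070 kJ/min
Converting: 188070 / 60 s = 3134.6 kW
Cooling duty = 11284 MJ/h

Q_c = 11300 MJ/h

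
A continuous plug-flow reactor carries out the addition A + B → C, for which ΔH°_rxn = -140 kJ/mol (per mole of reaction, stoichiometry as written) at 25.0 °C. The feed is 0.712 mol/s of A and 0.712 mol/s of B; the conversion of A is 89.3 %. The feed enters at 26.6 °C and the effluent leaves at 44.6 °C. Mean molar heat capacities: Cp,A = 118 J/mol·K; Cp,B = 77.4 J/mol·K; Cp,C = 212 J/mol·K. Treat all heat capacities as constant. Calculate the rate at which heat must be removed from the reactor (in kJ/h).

Extent of reaction ξ = 0.893 × 0.712 = 0.63582 mol/s
Reaction term: ξ·ΔH°_rxn = 0.63582 × -140 = -89.014 kJ/s
Sensible, feed 26.6→25 °C: -0.2226 kJ/s
Outlet flows (mol/s): A 0.076184, B 0.076184, C 0.63582
Sensible, products 25→44.6 °C: 2.9337 kJ/s
Q = ΔH = -86.303 kJ/s = -86.303 kW
Heat removed = 310690 kJ/h

Q_out = 311000 kJ/h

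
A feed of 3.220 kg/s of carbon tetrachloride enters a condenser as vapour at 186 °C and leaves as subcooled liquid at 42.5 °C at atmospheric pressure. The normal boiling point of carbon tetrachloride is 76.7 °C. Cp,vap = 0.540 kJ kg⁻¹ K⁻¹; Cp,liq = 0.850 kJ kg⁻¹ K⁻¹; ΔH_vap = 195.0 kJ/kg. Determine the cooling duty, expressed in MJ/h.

vapour 186→76.7 °C: -59.022 kJ/kg
condensation at 76.7 °C: -195 kJ/kg
liquid 76.7→42.5 °C: -29.07 kJ/kg
Δh = -59.022 + -195 + -29.07 = -283.09 kJ/kg
Q = ṁ·Δh = 3.220 kg/s × -283.09 kJ/kg = -911.56 kJ/s
|Q| = 911.56 kW = 3281.6 MJ/h

Q_c = 3280 MJ/h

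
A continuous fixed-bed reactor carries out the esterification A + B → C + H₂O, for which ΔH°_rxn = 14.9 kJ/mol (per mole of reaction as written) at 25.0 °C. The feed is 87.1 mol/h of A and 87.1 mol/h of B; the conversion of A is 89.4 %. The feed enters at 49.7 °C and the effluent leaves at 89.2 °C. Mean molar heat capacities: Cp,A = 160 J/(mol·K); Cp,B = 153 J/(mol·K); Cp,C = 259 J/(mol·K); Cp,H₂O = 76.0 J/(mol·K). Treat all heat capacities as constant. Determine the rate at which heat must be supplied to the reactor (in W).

Extent of reaction ξ = 0.894 × 87.1 = 77.867 mol/h
Reaction term: ξ·ΔH°_rxn = 77.867 × 14.9 = 1160.2 kJ/h
Sensible, feed 49.7→25 °C: -673.38 kJ/h
Outlet flows (mol/h): A 9.2326, B 9.2326, C 77.867, H₂O 77.867
Sensible, products 25→89.2 °C: 1860.2 kJ/h
Q = ΔH = 2347.1 kJ/h = 0.65196 kW
Heat supplied = 651.96 W

Q_in = 652 W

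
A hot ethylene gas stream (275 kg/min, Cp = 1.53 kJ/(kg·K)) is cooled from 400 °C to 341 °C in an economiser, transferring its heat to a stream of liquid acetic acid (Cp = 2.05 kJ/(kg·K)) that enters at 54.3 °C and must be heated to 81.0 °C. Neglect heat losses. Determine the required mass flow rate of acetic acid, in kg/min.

Heat released by hot stream: Q = 275 × 1.53 × (400 − 341) = 24824 kJ/min
Energy balance on cold side (adiabatic exchanger): Q = ṁ_c·Cp_c·(T_c,out − T_c,in)
ṁ_c = 24824 / [2.05 × (81.0 − 54.3)] = 453.54 kg/min

ṁ_c = 454 kg/min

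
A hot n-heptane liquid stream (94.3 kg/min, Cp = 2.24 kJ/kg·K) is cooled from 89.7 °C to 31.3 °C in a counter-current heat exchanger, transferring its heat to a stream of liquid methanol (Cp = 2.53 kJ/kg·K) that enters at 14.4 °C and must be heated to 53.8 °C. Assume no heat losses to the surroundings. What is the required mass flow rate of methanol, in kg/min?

ṁ_c = 124 kg/min

Heat released by hot stream: Q = 94.3 × 2.24 × (89.7 − 31.3) = 12336 kJ/min
Energy balance on cold side (adiabatic exchanger): Q = ṁ_c·Cp_c·(T_c,out − T_c,in)
ṁ_c = 12336 / [2.53 × (53.8 − 14.4)] = 123.75 kg/min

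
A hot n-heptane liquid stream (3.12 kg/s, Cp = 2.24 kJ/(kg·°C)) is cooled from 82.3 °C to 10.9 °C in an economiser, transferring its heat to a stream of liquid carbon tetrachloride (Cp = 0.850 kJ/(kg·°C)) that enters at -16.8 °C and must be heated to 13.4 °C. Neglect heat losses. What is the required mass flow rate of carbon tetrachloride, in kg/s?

ṁ_c = 19.4 kg/s

Heat released by hot stream: Q = 3.12 × 2.24 × (82.3 − 10.9) = 499 kJ/s
Energy balance on cold side (adiabatic exchanger): Q = ṁ_c·Cp_c·(T_c,out − T_c,in)
ṁ_c = 499 / [0.850 × (13.4 − -16.8)] = 19.439 kg/s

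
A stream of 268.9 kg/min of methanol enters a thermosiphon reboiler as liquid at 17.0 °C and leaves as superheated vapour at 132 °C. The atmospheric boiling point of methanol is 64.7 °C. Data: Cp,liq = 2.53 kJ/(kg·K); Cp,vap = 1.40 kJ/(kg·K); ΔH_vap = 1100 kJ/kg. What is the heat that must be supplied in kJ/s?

Q = 5890 kJ/s

liquid 17.0→64.7 °C: 120.68 kJ/kg
vaporisation at 64.7 °C: 1100 kJ/kg
vapour 64.7→132 °C: 94.22 kJ/kg
Δh = 120.68 + 1100 + 94.22 = 1314.9 kJ/kg
Q = ṁ·Δh = 268.9 kg/min × 1314.9 kJ/kg = 353580 kJ/min
|Q| = 5892.9 kW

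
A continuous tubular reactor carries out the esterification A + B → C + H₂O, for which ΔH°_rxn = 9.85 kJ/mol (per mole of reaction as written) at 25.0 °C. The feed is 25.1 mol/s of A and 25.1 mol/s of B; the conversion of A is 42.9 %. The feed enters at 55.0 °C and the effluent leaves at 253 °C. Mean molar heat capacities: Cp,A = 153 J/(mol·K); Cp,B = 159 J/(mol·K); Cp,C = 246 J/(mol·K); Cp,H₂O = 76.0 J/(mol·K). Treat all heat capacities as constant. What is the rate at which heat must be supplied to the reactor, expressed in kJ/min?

Extent of reaction ξ = 0.429 × 25.1 = 10.768 mol/s
Reaction term: ξ·ΔH°_rxn = 10.768 × 9.85 = 106.06 kJ/s
Sensible, feed 55.0→25 °C: -234.94 kJ/s
Outlet flows (mol/s): A 14.332, B 14.332, C 10.768, H₂O 10.768
Sensible, products 25→253 °C: 1810.1 kJ/s
Q = ΔH = 1681.2 kJ/s = 1681.2 kW
Heat supplied = 100870 kJ/min

Q_in = 101000 kJ/min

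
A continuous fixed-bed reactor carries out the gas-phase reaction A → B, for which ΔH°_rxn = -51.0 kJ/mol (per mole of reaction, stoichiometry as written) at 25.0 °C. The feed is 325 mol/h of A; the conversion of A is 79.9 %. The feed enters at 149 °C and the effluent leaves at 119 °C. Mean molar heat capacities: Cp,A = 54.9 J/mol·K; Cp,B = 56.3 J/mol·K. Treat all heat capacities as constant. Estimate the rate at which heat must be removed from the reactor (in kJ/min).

Q_out = 229 kJ/min

Extent of reaction ξ = 0.799 × 325 = 259.68 mol/h
Reaction term: ξ·ΔH°_rxn = 259.68 × -51.0 = -13243 kJ/h
Sensible, feed 149→25 °C: -2212.5 kJ/h
Outlet flows (mol/h): A 65.325, B 259.68
Sensible, products 25→119 °C: 1711.4 kJ/h
Q = ΔH = -13745 kJ/h = -3.8179 kW
Heat removed = 229.08 kJ/min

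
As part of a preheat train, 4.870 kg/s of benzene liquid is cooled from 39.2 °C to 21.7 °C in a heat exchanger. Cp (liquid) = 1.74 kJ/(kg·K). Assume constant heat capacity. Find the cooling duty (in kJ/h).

Q = ṁ·Cp·ΔT = 4.870 × 1.74 × (21.7 − 39.2) = -148.29 kJ/s
Cooling duty = 533850 kJ/h

Q_c = 534000 kJ/h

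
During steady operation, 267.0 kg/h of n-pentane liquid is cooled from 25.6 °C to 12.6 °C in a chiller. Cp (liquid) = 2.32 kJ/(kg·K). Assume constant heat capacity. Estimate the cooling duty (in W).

Q_c = 2240 W

Q = ṁ·Cp·ΔT = 267.0 × 2.32 × (12.6 − 25.6) = -8052.7 kJ/h
Converting: 8052.7 / 3600 s = 2.2369 kW
Cooling duty = 2236.9 W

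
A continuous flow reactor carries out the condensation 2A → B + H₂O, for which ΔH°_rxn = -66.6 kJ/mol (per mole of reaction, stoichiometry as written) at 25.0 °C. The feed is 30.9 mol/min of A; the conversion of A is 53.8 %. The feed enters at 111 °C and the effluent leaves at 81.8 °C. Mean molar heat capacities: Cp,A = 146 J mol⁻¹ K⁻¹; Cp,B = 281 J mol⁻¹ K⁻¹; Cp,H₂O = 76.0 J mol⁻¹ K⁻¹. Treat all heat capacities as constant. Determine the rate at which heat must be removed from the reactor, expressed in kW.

Q_out = 10.9 kW

Extent of reaction ξ = 0.538 × 30.9 / 2 = 8.3121 mol/min
Reaction term: ξ·ΔH°_rxn = 8.3121 × -66.6 = -553.59 kJ/min
Sensible, feed 111→25 °C: -387.98 kJ/min
Outlet flows (mol/min): A 14.276, B 8.3121, H₂O 8.3121
Sensible, products 25→81.8 °C: 286.94 kJ/min
Q = ΔH = -654.63 kJ/min = -10.911 kW
Heat removed = 10.911 kW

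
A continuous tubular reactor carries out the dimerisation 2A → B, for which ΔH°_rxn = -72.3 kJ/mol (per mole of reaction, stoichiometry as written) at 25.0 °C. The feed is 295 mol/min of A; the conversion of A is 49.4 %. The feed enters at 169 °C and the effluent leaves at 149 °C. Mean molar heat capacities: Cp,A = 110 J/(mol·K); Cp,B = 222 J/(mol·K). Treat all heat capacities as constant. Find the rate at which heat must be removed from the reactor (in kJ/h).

Q_out = 354000 kJ/h

Extent of reaction ξ = 0.494 × 295 / 2 = 72.865 mol/min
Reaction term: ξ·ΔH°_rxn = 72.865 × -72.3 = -5268.1 kJ/min
Sensible, feed 169→25 °C: -4672.8 kJ/min
Outlet flows (mol/min): A 149.27, B 72.865
Sensible, products 25→149 °C: 4041.9 kJ/min
Q = ΔH = -5899.1 kJ/min = -98.318 kW
Heat removed = 353940 kJ/h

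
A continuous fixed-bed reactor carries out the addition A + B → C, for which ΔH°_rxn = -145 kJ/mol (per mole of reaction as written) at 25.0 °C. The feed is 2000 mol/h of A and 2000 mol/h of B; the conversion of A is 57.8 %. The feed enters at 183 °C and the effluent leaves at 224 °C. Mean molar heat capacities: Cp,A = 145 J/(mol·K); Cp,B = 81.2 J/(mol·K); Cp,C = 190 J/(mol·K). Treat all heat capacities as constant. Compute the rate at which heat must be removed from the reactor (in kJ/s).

Extent of reaction ξ = 0.578 × 2000 = 1156 mol/h
Reaction term: ξ·ΔH°_rxn = 1156 × -145 = -167620 kJ/h
Sensible, feed 183→25 °C: -71479 kJ/h
Outlet flows (mol/h): A 844, B 844, C 1156
Sensible, products 25→224 °C: 81700 kJ/h
Q = ΔH = -157400 kJ/h = -43.722 kW
Heat removed = 43.722 kJ/s

Q_out = 43.7 kJ/s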